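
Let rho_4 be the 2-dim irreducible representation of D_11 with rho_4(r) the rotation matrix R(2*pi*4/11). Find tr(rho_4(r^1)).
chi_{rho_4}(r^1) = 2*cos(2*pi*4*1/11) = -2*cos(3*pi/11)

rho_4(r^1) is rotation by angle 2*pi*4*1/11, whose trace is 2*cos(2*pi*4*1/11) = -2*cos(3*pi/11).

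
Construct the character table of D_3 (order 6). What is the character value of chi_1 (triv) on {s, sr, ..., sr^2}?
Conjugacy classes: {e} of size 1, {r^1, r^2} of size 2, {s, sr, ..., sr^2} of size 3.
Character table:
  irrep \ class              {e} (size 1)  {r^1, r^2} (size 2)  {s, sr, ..., sr^2} (size 3)
  chi_1 (triv)               1             1                    1                          
  chi_2 (sign: r->1, s->-1)  1             1                    -1                         
  chi_3 (2d, j=1)            2             -1                   0                          

Spot check: chi_1 (triv) on {s, sr, ..., sr^2} = 1.

Explanation: D_3 has order 2*3 = 6 with 3 conjugacy classes, hence 3 irreducibles. Sum of squared dims 1 + 1 + 4 = 6 = |G|. Linear characters come from the abelianisation; the 2-dimensional irreps have character r^k -> 2*cos(2*pi*j*k/3), reflections -> 0.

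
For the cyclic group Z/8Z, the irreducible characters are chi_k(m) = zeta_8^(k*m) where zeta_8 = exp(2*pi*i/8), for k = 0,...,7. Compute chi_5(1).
chi_5(1) = zeta_8^5 = exp(-3*I*pi/4)

Proof sketch: chi_5(1) = zeta_8^(5*1) = zeta_8^5. Since zeta_8^8 = 1, this equals zeta_8^5 = exp(2*pi*i*5/8) = exp(-3*I*pi/4).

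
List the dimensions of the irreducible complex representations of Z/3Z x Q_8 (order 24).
Dimensions: 1, 1, 1, 1, 1, 1, 1, 1, 1, 1, 1, 1, 2, 2, 2

Reasoning: There are 15 irreducibles (= number of conjugacy classes). Their dimensions d_i satisfy sum d_i^2 = |G| = 24: 1 + 1 + 1 + 1 + 1 + 1 + 1 + 1 + 1 + 1 + 1 + 1 + 4 + 4 + 4 = 24. (For the product with Z/3Z: each of the 3 1-dim characters of Z/3Z tensors with each irrep of Q_8, giving 3 copies of each Q_8-dimension.)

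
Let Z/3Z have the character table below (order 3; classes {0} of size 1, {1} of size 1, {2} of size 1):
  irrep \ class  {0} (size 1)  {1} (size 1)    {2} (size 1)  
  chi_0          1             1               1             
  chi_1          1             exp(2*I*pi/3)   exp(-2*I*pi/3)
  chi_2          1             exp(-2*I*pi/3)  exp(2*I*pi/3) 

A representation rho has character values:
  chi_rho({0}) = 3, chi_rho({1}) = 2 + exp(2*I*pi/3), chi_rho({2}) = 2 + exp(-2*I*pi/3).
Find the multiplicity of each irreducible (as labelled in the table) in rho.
Multiplicities: chi_0: 2, chi_1: 1, chi_2: 0.

Working: Use <chi_rho, chi> = (1/|G|) sum_C |C| * chi_rho(C) * conj(chi(C)) with |G| = 3 for each irreducible chi in the table:
  <chi_rho, chi_0> = (1/3)[1*(3)*conj(1) + 1*(2 + exp(2*I*pi/3))*conj(1) + 1*(2 + exp(-2*I*pi/3))*conj(1)]
      = (1/3)[(3) + (2 + exp(2*I*pi/3)) + (2 + exp(-2*I*pi/3))] = 6/3 = 2
  <chi_rho, chi_1> = (1/3)[1*(3)*conj(1) + 1*(2 + exp(2*I*pi/3))*conj(exp(2*I*pi/3)) + 1*(2 + exp(-2*I*pi/3))*conj(exp(-2*I*pi/3))]
      = (1/3)[(3) + (1 + 2*exp(-2*I*pi/3)) + (1 + 2*exp(2*I*pi/3))] = 3/3 = 1
  <chi_rho, chi_2> = (1/3)[1*(3)*conj(1) + 1*(2 + exp(2*I*pi/3))*conj(exp(-2*I*pi/3)) + 1*(2 + exp(-2*I*pi/3))*conj(exp(2*I*pi/3))]
      = (1/3)[(3) + (exp(-2*I*pi/3) + 2*exp(2*I*pi/3)) + (2*exp(-2*I*pi/3) + exp(2*I*pi/3))] = 0/3 = 0
(Exp terms are combined using exp(i*s)*conj(exp(i*t)) = exp(i*(s-t)), and sums of them are collapsed using the identity that for every m > 1 the m distinct m-th roots of unity sum to 0, e.g. 1 + exp(2*I*pi/3) + exp(-2*I*pi/3) = 0.)
Dimension check: dim(rho) = sum (mult * dim) = 2*1 + 1*1 + 0*1 = 3 = chi_rho(e) = 3.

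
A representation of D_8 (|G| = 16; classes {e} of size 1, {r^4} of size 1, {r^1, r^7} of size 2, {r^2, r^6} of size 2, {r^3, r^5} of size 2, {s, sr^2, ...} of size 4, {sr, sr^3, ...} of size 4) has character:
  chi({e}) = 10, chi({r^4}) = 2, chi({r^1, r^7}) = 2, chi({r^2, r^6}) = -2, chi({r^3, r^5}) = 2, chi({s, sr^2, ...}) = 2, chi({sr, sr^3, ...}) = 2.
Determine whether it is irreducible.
Not irreducible (reducible): <chi, chi> = 10 > 1.

Argument: <chi, chi> = (1/|G|) sum_C |C| * |chi(C)|^2 = (1/16)[1*|10|^2 + 1*|2|^2 + 2*|2|^2 + 2*|-2|^2 + 2*|2|^2 + 4*|2|^2 + 4*|2|^2]
  = (1/16)[(100) + (4) + (8) + (8) + (8) + (16) + (16)] = 160/16 = 10.
A character is irreducible iff <chi, chi> = 1, so this representation is reducible.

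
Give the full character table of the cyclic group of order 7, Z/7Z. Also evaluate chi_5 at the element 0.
Character table of Z/7Z (irreps indexed chi_0,...,chi_6 with chi_k(m) = zeta_7^(k*m), zeta_7 = exp(2*pi*i/7)):
  irrep \ class  {0} (size 1)  {1} (size 1)    {2} (size 1)    {3} (size 1)    {4} (size 1)    {5} (size 1)    {6} (size 1)  
  chi_0          1             1               1               1               1               1               1             
  chi_1          1             exp(2*I*pi/7)   exp(4*I*pi/7)   exp(6*I*pi/7)   exp(-6*I*pi/7)  exp(-4*I*pi/7)  exp(-2*I*pi/7)
  chi_2          1             exp(4*I*pi/7)   exp(-6*I*pi/7)  exp(-2*I*pi/7)  exp(2*I*pi/7)   exp(6*I*pi/7)   exp(-4*I*pi/7)
  chi_3          1             exp(6*I*pi/7)   exp(-2*I*pi/7)  exp(4*I*pi/7)   exp(-4*I*pi/7)  exp(2*I*pi/7)   exp(-6*I*pi/7)
  chi_4          1             exp(-6*I*pi/7)  exp(2*I*pi/7)   exp(-4*I*pi/7)  exp(4*I*pi/7)   exp(-2*I*pi/7)  exp(6*I*pi/7) 
  chi_5          1             exp(-4*I*pi/7)  exp(6*I*pi/7)   exp(2*I*pi/7)   exp(-2*I*pi/7)  exp(-6*I*pi/7)  exp(4*I*pi/7) 
  chi_6          1             exp(-2*I*pi/7)  exp(-4*I*pi/7)  exp(-6*I*pi/7)  exp(6*I*pi/7)   exp(4*I*pi/7)   exp(2*I*pi/7) 

Spot check: chi_5(0) = zeta_7^(5*0) = zeta_7^0 = 1.

Justification: Z/7Z is abelian, so all 7 irreducible complex representations are 1-dimensional. They are given by chi_k(m) = zeta_7^(k*m) for k = 0,...,6. Row orthogonality: sum_m chi_k(m) conj(chi_l(m)) = 7 * [k = l].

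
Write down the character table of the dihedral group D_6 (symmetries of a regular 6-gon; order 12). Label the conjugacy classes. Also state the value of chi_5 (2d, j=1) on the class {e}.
Conjugacy classes: {e} of size 1, {r^3} of size 1, {r^1, r^5} of size 2, {r^2, r^4} of size 2, {s, sr^2, ...} of size 3, {sr, sr^3, ...} of size 3.
Character table:
  irrep \ class              {e} (size 1)  {r^3} (size 1)  {r^1, r^5} (size 2)  {r^2, r^4} (size 2)  {s, sr^2, ...} (size 3)  {sr, sr^3, ...} (size 3)
  chi_1 (triv)               1             1               1                    1                    1                        1                       
  chi_2 (sign: r->1, s->-1)  1             1               1                    1                    -1                       -1                      
  chi_3 (r->-1, s->1)        1             -1              -1                   1                    1                        -1                      
  chi_4 (r->-1, s->-1)       1             -1              -1                   1                    -1                       1                       
  chi_5 (2d, j=1)            2             -2              1                    -1                   0                        0                       
  chi_6 (2d, j=2)            2             2               -1                   -1                   0                        0                       

Spot check: chi_5 (2d, j=1) on {e} = 2.

Justification: D_6 has order 2*6 = 12 with 6 conjugacy classes, hence 6 irreducibles. Sum of squared dims 1 + 1 + 1 + 1 + 4 + 4 = 12 = |G|. Linear characters come from the abelianisation; the 2-dimensional irreps have character r^k -> 2*cos(2*pi*j*k/6), reflections -> 0.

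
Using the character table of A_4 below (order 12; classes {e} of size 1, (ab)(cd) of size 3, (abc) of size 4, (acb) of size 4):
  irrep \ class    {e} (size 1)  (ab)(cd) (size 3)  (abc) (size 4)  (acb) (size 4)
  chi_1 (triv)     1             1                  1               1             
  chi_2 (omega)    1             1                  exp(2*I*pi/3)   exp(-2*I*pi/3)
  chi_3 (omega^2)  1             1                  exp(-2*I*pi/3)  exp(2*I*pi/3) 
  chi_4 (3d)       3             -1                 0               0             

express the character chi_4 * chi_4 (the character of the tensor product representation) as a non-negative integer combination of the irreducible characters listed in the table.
chi_4 tensor chi_4 = chi_1 + chi_2 + chi_3 + 2*chi_4 (all other irreducibles have multiplicity 0).

Derivation: The character of a tensor product is the pointwise product (chi_4 * chi_4)(C) = chi_4(C) * chi_4(C):
  {e}: (3)*(3), (ab)(cd): (-1)*(-1), (abc): (0)*(0), (acb): (0)*(0)
so (chi_4 * chi_4) takes values
  {e} -> 9, (ab)(cd) -> 1, (abc) -> 0, (acb) -> 0.
Now take the inner product of this character with each irreducible chi from the table, <chi_4*chi_4, chi> = (1/12) sum_C |C| (chi_4*chi_4)(C) conj(chi(C)):
  <chi_4*chi_4, chi_1> = (1/12)[1*(9)*conj(1) + 3*(1)*conj(1) + 4*(0)*conj(1) + 4*(0)*conj(1)]
      = (1/12)[(9) + (3) + (0) + (0)] = 12/12 = 1
  <chi_4*chi_4, chi_2> = (1/12)[1*(9)*conj(1) + 3*(1)*conj(1) + 4*(0)*conj(exp(2*I*pi/3)) + 4*(0)*conj(exp(-2*I*pi/3))]
      = (1/12)[(9) + (3) + (0) + (0)] = 12/12 = 1
  <chi_4*chi_4, chi_3> = (1/12)[1*(9)*conj(1) + 3*(1)*conj(1) + 4*(0)*conj(exp(-2*I*pi/3)) + 4*(0)*conj(exp(2*I*pi/3))]
      = (1/12)[(9) + (3) + (0) + (0)] = 12/12 = 1
  <chi_4*chi_4, chi_4> = (1/12)[1*(9)*conj(3) + 3*(1)*conj(-1) + 4*(0)*conj(0) + 4*(0)*conj(0)]
      = (1/12)[(27) + (-3) + (0) + (0)] = 24/12 = 2
(Exp terms are combined using exp(i*s)*conj(exp(i*t)) = exp(i*(s-t)), and sums of them are collapsed using the identity that for every m > 1 the m distinct m-th roots of unity sum to 0, e.g. 1 + exp(2*I*pi/3) + exp(-2*I*pi/3) = 0.)
Hence the multiplicities are chi_1: 1, chi_2: 1, chi_3: 1, chi_4: 2. Dimension check: dim(chi_4)*dim(chi_4) = 3*3 = 9 and sum (mult * dim) = 1*1 + 1*1 + 1*1 + 2*3 = 9.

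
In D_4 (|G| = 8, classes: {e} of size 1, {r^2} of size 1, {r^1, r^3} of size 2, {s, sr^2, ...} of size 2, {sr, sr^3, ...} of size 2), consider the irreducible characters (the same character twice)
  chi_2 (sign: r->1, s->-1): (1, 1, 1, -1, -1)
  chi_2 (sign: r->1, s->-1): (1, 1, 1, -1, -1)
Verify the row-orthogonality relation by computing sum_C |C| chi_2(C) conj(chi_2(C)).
Sum = 8 = |G| = 8; so <chi_2, chi_2> = 1 (norm-1 confirms irreducibility).

Details: Compute term by term over conjugacy classes (|C| * chi_2(C) * conj(chi_2(C))):
  1*(1)*conj(1) + 1*(1)*conj(1) + 2*(1)*conj(1) + 2*(-1)*conj(-1) + 2*(-1)*conj(-1)
  = (1) + (1) + (2) + (2) + (2)
  = 8.
Dividing by |G| = 8 gives 8/8 = 1, matching the row-orthogonality relation <chi_2, chi_2> = [chi_2 = chi_2].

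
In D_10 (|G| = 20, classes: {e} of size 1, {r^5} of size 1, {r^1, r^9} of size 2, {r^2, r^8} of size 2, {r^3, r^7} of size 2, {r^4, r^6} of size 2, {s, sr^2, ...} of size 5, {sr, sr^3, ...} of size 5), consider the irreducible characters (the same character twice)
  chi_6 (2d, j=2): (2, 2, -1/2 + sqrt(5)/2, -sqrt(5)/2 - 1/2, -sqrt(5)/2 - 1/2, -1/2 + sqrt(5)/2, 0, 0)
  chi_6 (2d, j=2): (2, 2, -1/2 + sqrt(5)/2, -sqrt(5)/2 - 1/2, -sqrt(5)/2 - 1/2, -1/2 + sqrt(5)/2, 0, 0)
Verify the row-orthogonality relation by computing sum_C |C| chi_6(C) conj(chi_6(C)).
Sum = 20 = |G| = 20; so <chi_6, chi_6> = 1 (norm-1 confirms irreducibility).

Compute term by term over conjugacy classes (|C| * chi_6(C) * conj(chi_6(C))):
  1*(2)*conj(2) + 1*(2)*conj(2) + 2*(-1/2 + sqrt(5)/2)*conj(-1/2 + sqrt(5)/2) + 2*(-sqrt(5)/2 - 1/2)*conj(-sqrt(5)/2 - 1/2) + 2*(-sqrt(5)/2 - 1/2)*conj(-sqrt(5)/2 - 1/2) + 2*(-1/2 + sqrt(5)/2)*conj(-1/2 + sqrt(5)/2) + 5*(0)*conj(0) + 5*(0)*conj(0)
  = (4) + (4) + (3 - sqrt(5)) + (sqrt(5) + 3) + (sqrt(5) + 3) + (3 - sqrt(5)) + (0) + (0)
  = 20.
Dividing by |G| = 20 gives 20/20 = 1, matching the row-orthogonality relation <chi_6, chi_6> = [chi_6 = chi_6].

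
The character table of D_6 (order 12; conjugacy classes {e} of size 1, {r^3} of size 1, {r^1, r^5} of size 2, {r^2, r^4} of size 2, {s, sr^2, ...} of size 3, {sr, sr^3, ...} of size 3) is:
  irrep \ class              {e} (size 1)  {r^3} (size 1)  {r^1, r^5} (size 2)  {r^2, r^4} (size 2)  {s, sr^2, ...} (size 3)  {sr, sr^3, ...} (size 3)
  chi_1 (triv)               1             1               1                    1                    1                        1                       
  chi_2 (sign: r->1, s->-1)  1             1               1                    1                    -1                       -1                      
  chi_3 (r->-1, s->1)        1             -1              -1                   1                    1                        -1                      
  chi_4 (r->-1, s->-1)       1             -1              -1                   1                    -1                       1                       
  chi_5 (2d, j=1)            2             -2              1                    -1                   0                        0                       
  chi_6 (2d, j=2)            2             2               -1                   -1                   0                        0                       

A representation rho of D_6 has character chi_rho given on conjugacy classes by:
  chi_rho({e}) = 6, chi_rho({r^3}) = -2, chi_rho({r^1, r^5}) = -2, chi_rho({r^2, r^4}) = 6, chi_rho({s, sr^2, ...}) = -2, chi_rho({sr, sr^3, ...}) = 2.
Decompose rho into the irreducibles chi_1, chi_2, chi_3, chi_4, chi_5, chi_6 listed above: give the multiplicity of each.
Multiplicities: chi_1: 1, chi_2: 1, chi_3: 1, chi_4: 3, chi_5: 0, chi_6: 0.

Explanation: Use <chi_rho, chi> = (1/|G|) sum_C |C| * chi_rho(C) * conj(chi(C)) with |G| = 12 for each irreducible chi in the table:
  <chi_rho, chi_1> = (1/12)[1*(6)*conj(1) + 1*(-2)*conj(1) + 2*(-2)*conj(1) + 2*(6)*conj(1) + 3*(-2)*conj(1) + 3*(2)*conj(1)]
      = (1/12)[(6) + (-2) + (-4) + (12) + (-6) + (6)] = 12/12 = 1
  <chi_rho, chi_2> = (1/12)[1*(6)*conj(1) + 1*(-2)*conj(1) + 2*(-2)*conj(1) + 2*(6)*conj(1) + 3*(-2)*conj(-1) + 3*(2)*conj(-1)]
      = (1/12)[(6) + (-2) + (-4) + (12) + (6) + (-6)] = 12/12 = 1
  <chi_rho, chi_3> = (1/12)[1*(6)*conj(1) + 1*(-2)*conj(-1) + 2*(-2)*conj(-1) + 2*(6)*conj(1) + 3*(-2)*conj(1) + 3*(2)*conj(-1)]
      = (1/12)[(6) + (2) + (4) + (12) + (-6) + (-6)] = 12/12 = 1
  <chi_rho, chi_4> = (1/12)[1*(6)*conj(1) + 1*(-2)*conj(-1) + 2*(-2)*conj(-1) + 2*(6)*conj(1) + 3*(-2)*conj(-1) + 3*(2)*conj(1)]
      = (1/12)[(6) + (2) + (4) + (12) + (6) + (6)] = 36/12 = 3
  <chi_rho, chi_5> = (1/12)[1*(6)*conj(2) + 1*(-2)*conj(-2) + 2*(-2)*conj(1) + 2*(6)*conj(-1) + 3*(-2)*conj(0) + 3*(2)*conj(0)]
      = (1/12)[(12) + (4) + (-4) + (-12) + (0) + (0)] = 0/12 = 0
  <chi_rho, chi_6> = (1/12)[1*(6)*conj(2) + 1*(-2)*conj(2) + 2*(-2)*conj(-1) + 2*(6)*conj(-1) + 3*(-2)*conj(0) + 3*(2)*conj(0)]
      = (1/12)[(12) + (-4) + (4) + (-12) + (0) + (0)] = 0/12 = 0
Dimension check: dim(rho) = sum (mult * dim) = 1*1 + 1*1 + 1*1 + 3*1 + 0*2 + 0*2 = 6 = chi_rho(e) = 6.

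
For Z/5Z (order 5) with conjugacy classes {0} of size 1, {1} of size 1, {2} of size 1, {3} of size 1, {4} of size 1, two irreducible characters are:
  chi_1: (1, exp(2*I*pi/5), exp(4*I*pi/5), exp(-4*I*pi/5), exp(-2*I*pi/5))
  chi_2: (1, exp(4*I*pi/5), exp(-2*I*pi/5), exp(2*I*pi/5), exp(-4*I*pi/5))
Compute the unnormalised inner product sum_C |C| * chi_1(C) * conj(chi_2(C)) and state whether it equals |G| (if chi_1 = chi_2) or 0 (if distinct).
Sum = 0; so <chi_1, chi_2> = 0 (distinct irreducibles are orthogonal).

Working: Compute term by term over conjugacy classes (|C| * chi_1(C) * conj(chi_2(C))):
  1*(1)*conj(1) + 1*(exp(2*I*pi/5))*conj(exp(4*I*pi/5)) + 1*(exp(4*I*pi/5))*conj(exp(-2*I*pi/5)) + 1*(exp(-4*I*pi/5))*conj(exp(2*I*pi/5)) + 1*(exp(-2*I*pi/5))*conj(exp(-4*I*pi/5))
  = (1) + (exp(-2*I*pi/5)) + (exp(-4*I*pi/5)) + (exp(4*I*pi/5)) + (exp(2*I*pi/5))
  = 0.
(Exp terms are combined using exp(i*s)*conj(exp(i*t)) = exp(i*(s-t)), and sums of them are collapsed using the identity that for every m > 1 the m distinct m-th roots of unity sum to 0, e.g. 1 + exp(2*I*pi/3) + exp(-2*I*pi/3) = 0.)
Dividing by |G| = 5 gives 0/5 = 0, matching the row-orthogonality relation <chi_1, chi_2> = [chi_1 = chi_2].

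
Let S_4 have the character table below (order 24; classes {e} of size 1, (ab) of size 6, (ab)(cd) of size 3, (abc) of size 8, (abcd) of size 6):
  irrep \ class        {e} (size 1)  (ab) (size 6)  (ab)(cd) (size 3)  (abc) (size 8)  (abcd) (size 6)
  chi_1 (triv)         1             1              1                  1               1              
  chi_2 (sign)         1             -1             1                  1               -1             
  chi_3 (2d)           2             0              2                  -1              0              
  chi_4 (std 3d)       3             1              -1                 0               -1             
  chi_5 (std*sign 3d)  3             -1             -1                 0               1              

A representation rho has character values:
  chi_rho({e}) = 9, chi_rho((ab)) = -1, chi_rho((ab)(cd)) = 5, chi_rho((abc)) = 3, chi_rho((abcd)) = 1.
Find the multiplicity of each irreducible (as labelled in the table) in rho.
Multiplicities: chi_1: 2, chi_2: 2, chi_3: 1, chi_4: 0, chi_5: 1.

Derivation: Use <chi_rho, chi> = (1/|G|) sum_C |C| * chi_rho(C) * conj(chi(C)) with |G| = 24 for each irreducible chi in the table:
  <chi_rho, chi_1> = (1/24)[1*(9)*conj(1) + 6*(-1)*conj(1) + 3*(5)*conj(1) + 8*(3)*conj(1) + 6*(1)*conj(1)]
      = (1/24)[(9) + (-6) + (15) + (24) + (6)] = 48/24 = 2
  <chi_rho, chi_2> = (1/24)[1*(9)*conj(1) + 6*(-1)*conj(-1) + 3*(5)*conj(1) + 8*(3)*conj(1) + 6*(1)*conj(-1)]
      = (1/24)[(9) + (6) + (15) + (24) + (-6)] = 48/24 = 2
  <chi_rho, chi_3> = (1/24)[1*(9)*conj(2) + 6*(-1)*conj(0) + 3*(5)*conj(2) + 8*(3)*conj(-1) + 6*(1)*conj(0)]
      = (1/24)[(18) + (0) + (30) + (-24) + (0)] = 24/24 = 1
  <chi_rho, chi_4> = (1/24)[1*(9)*conj(3) + 6*(-1)*conj(1) + 3*(5)*conj(-1) + 8*(3)*conj(0) + 6*(1)*conj(-1)]
      = (1/24)[(27) + (-6) + (-15) + (0) + (-6)] = 0/24 = 0
  <chi_rho, chi_5> = (1/24)[1*(9)*conj(3) + 6*(-1)*conj(-1) + 3*(5)*conj(-1) + 8*(3)*conj(0) + 6*(1)*conj(1)]
      = (1/24)[(27) + (6) + (-15) + (0) + (6)] = 24/24 = 1
Dimension check: dim(rho) = sum (mult * dim) = 2*1 + 2*1 + 1*2 + 0*3 + 1*3 = 9 = chi_rho(e) = 9.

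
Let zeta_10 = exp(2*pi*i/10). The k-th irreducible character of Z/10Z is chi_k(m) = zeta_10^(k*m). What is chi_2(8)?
chi_2(8) = zeta_10^16 = exp(-4*I*pi/5)

Justification: chi_2(8) = zeta_10^(2*8) = zeta_10^16. Since zeta_10^10 = 1, this equals zeta_10^6 = exp(2*pi*i*6/10) = exp(-4*I*pi/5).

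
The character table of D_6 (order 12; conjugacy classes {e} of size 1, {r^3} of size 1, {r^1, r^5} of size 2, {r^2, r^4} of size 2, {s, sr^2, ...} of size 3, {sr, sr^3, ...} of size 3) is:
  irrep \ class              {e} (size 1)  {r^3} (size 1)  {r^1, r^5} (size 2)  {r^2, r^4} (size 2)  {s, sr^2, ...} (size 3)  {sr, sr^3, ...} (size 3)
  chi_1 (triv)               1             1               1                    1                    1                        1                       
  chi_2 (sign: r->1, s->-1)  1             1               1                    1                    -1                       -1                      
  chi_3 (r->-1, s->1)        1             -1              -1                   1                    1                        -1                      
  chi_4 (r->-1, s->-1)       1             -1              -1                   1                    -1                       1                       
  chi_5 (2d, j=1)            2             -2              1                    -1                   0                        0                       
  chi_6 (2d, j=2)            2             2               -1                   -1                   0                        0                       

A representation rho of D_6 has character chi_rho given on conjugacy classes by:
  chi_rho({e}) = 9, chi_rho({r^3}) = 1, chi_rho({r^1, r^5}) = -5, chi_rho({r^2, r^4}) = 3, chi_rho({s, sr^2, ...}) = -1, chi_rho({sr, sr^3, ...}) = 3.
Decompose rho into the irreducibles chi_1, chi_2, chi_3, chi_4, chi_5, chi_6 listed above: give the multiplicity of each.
Multiplicities: chi_1: 1, chi_2: 0, chi_3: 1, chi_4: 3, chi_5: 0, chi_6: 2.

Details: Use <chi_rho, chi> = (1/|G|) sum_C |C| * chi_rho(C) * conj(chi(C)) with |G| = 12 for each irreducible chi in the table:
  <chi_rho, chi_1> = (1/12)[1*(9)*conj(1) + 1*(1)*conj(1) + 2*(-5)*conj(1) + 2*(3)*conj(1) + 3*(-1)*conj(1) + 3*(3)*conj(1)]
      = (1/12)[(9) + (1) + (-10) + (6) + (-3) + (9)] = 12/12 = 1
  <chi_rho, chi_2> = (1/12)[1*(9)*conj(1) + 1*(1)*conj(1) + 2*(-5)*conj(1) + 2*(3)*conj(1) + 3*(-1)*conj(-1) + 3*(3)*conj(-1)]
      = (1/12)[(9) + (1) + (-10) + (6) + (3) + (-9)] = 0/12 = 0
  <chi_rho, chi_3> = (1/12)[1*(9)*conj(1) + 1*(1)*conj(-1) + 2*(-5)*conj(-1) + 2*(3)*conj(1) + 3*(-1)*conj(1) + 3*(3)*conj(-1)]
      = (1/12)[(9) + (-1) + (10) + (6) + (-3) + (-9)] = 12/12 = 1
  <chi_rho, chi_4> = (1/12)[1*(9)*conj(1) + 1*(1)*conj(-1) + 2*(-5)*conj(-1) + 2*(3)*conj(1) + 3*(-1)*conj(-1) + 3*(3)*conj(1)]
      = (1/12)[(9) + (-1) + (10) + (6) + (3) + (9)] = 36/12 = 3
  <chi_rho, chi_5> = (1/12)[1*(9)*conj(2) + 1*(1)*conj(-2) + 2*(-5)*conj(1) + 2*(3)*conj(-1) + 3*(-1)*conj(0) + 3*(3)*conj(0)]
      = (1/12)[(18) + (-2) + (-10) + (-6) + (0) + (0)] = 0/12 = 0
  <chi_rho, chi_6> = (1/12)[1*(9)*conj(2) + 1*(1)*conj(2) + 2*(-5)*conj(-1) + 2*(3)*conj(-1) + 3*(-1)*conj(0) + 3*(3)*conj(0)]
      = (1/12)[(18) + (2) + (10) + (-6) + (0) + (0)] = 24/12 = 2
Dimension check: dim(rho) = sum (mult * dim) = 1*1 + 0*1 + 1*1 + 3*1 + 0*2 + 2*2 = 9 = chi_rho(e) = 9.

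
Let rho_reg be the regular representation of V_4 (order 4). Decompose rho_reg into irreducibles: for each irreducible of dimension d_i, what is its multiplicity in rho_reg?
Each irreducible V_i of dimension d_i appears with multiplicity d_i, i.e. rho_reg = (direct sum over all irreducibles V_i) d_i V_i. The irreducible dimensions for V_4 are 1, 1, 1, 1: 4 irreducibles of dimension 1, each with multiplicity 1. Total dimension 4*1*1 = 4 = |G|.

Solution. General theorem: in the regular representation of a finite group G, each irreducible appears with multiplicity equal to its dimension. Check: dim(rho_reg) = sum d_i^2 = 1 + 1 + 1 + 1 = 4 = |G|.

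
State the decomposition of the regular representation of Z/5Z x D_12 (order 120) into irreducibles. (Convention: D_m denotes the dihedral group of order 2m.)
Each irreducible V_i of dimension d_i appears with multiplicity d_i, i.e. rho_reg = (direct sum over all irreducibles V_i) d_i V_i. The irreducible dimensions for Z/5Z x D_12 are 1, 1, 1, 1, 1, 1, 1, 1, 1, 1, 1, 1, 1, 1, 1, 1, 1, 1, 1, 1, 2, 2, 2, 2, 2, 2, 2, 2, 2, 2, 2, 2, 2, 2, 2, 2, 2, 2, 2, 2, 2, 2, 2, 2, 2: 20 irreducibles of dimension 1, each with multiplicity 1; 25 irreducibles of dimension 2, each with multiplicity 2. Total dimension 20*1*1 + 25*2*2 = 120 = |G|.

Proof sketch: General theorem: in the regular representation of a finite group G, each irreducible appears with multiplicity equal to its dimension. Check: dim(rho_reg) = sum d_i^2 = 1 + 1 + 1 + 1 + 1 + 1 + 1 + 1 + 1 + 1 + 1 + 1 + 1 + 1 + 1 + 1 + 1 + 1 + 1 + 1 + 4 + 4 + 4 + 4 + 4 + 4 + 4 + 4 + 4 + 4 + 4 + 4 + 4 + 4 + 4 + 4 + 4 + 4 + 4 + 4 + 4 + 4 + 4 + 4 + 4 = 120 = |G|.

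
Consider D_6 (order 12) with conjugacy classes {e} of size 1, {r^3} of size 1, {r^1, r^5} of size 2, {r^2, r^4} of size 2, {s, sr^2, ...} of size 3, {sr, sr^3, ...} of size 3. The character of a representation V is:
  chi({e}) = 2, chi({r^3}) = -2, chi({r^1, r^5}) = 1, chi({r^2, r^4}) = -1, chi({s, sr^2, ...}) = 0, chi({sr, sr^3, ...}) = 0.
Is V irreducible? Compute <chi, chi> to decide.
Irreducible: <chi, chi> = 1.

<chi, chi> = (1/|G|) sum_C |C| * |chi(C)|^2 = (1/12)[1*|2|^2 + 1*|-2|^2 + 2*|1|^2 + 2*|-1|^2 + 3*|0|^2 + 3*|0|^2]
  = (1/12)[(4) + (4) + (2) + (2) + (0) + (0)] = 12/12 = 1.
A character is irreducible iff <chi, chi> = 1, so this representation is irreducible.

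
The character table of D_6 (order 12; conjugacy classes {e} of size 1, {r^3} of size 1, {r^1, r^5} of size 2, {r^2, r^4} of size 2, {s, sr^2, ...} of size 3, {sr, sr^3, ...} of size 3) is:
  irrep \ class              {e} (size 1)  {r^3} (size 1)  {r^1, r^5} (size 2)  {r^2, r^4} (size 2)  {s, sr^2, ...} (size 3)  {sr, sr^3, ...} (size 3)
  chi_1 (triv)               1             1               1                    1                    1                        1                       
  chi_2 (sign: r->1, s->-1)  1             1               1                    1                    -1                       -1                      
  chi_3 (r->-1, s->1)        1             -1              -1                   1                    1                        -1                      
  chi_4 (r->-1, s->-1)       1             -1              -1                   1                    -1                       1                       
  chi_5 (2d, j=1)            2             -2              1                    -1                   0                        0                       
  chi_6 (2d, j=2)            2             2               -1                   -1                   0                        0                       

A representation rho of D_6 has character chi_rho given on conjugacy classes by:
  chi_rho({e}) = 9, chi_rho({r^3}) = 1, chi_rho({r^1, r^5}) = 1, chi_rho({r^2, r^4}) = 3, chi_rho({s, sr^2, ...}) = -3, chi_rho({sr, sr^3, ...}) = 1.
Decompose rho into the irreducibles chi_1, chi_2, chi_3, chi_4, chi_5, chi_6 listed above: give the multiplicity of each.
Multiplicities: chi_1: 1, chi_2: 2, chi_3: 0, chi_4: 2, chi_5: 1, chi_6: 1.

Argument: Use <chi_rho, chi> = (1/|G|) sum_C |C| * chi_rho(C) * conj(chi(C)) with |G| = 12 for each irreducible chi in the table:
  <chi_rho, chi_1> = (1/12)[1*(9)*conj(1) + 1*(1)*conj(1) + 2*(1)*conj(1) + 2*(3)*conj(1) + 3*(-3)*conj(1) + 3*(1)*conj(1)]
      = (1/12)[(9) + (1) + (2) + (6) + (-9) + (3)] = 12/12 = 1
  <chi_rho, chi_2> = (1/12)[1*(9)*conj(1) + 1*(1)*conj(1) + 2*(1)*conj(1) + 2*(3)*conj(1) + 3*(-3)*conj(-1) + 3*(1)*conj(-1)]
      = (1/12)[(9) + (1) + (2) + (6) + (9) + (-3)] = 24/12 = 2
  <chi_rho, chi_3> = (1/12)[1*(9)*conj(1) + 1*(1)*conj(-1) + 2*(1)*conj(-1) + 2*(3)*conj(1) + 3*(-3)*conj(1) + 3*(1)*conj(-1)]
      = (1/12)[(9) + (-1) + (-2) + (6) + (-9) + (-3)] = 0/12 = 0
  <chi_rho, chi_4> = (1/12)[1*(9)*conj(1) + 1*(1)*conj(-1) + 2*(1)*conj(-1) + 2*(3)*conj(1) + 3*(-3)*conj(-1) + 3*(1)*conj(1)]
      = (1/12)[(9) + (-1) + (-2) + (6) + (9) + (3)] = 24/12 = 2
  <chi_rho, chi_5> = (1/12)[1*(9)*conj(2) + 1*(1)*conj(-2) + 2*(1)*conj(1) + 2*(3)*conj(-1) + 3*(-3)*conj(0) + 3*(1)*conj(0)]
      = (1/12)[(18) + (-2) + (2) + (-6) + (0) + (0)] = 12/12 = 1
  <chi_rho, chi_6> = (1/12)[1*(9)*conj(2) + 1*(1)*conj(2) + 2*(1)*conj(-1) + 2*(3)*conj(-1) + 3*(-3)*conj(0) + 3*(1)*conj(0)]
      = (1/12)[(18) + (2) + (-2) + (-6) + (0) + (0)] = 12/12 = 1
Dimension check: dim(rho) = sum (mult * dim) = 1*1 + 2*1 + 0*1 + 2*1 + 1*2 + 1*2 = 9 = chi_rho(e) = 9.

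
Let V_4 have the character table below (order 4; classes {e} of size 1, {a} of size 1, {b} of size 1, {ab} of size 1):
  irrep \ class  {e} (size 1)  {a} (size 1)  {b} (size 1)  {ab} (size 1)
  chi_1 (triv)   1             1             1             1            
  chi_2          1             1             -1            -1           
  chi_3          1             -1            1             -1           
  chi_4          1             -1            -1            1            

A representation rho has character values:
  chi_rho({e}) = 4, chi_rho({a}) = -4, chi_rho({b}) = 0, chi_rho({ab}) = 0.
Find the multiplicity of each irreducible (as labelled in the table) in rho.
Multiplicities: chi_1: 0, chi_2: 0, chi_3: 2, chi_4: 2.

Solution. Use <chi_rho, chi> = (1/|G|) sum_C |C| * chi_rho(C) * conj(chi(C)) with |G| = 4 for each irreducible chi in the table:
  <chi_rho, chi_1> = (1/4)[1*(4)*conj(1) + 1*(-4)*conj(1) + 1*(0)*conj(1) + 1*(0)*conj(1)]
      = (1/4)[(4) + (-4) + (0) + (0)] = 0/4 = 0
  <chi_rho, chi_2> = (1/4)[1*(4)*conj(1) + 1*(-4)*conj(1) + 1*(0)*conj(-1) + 1*(0)*conj(-1)]
      = (1/4)[(4) + (-4) + (0) + (0)] = 0/4 = 0
  <chi_rho, chi_3> = (1/4)[1*(4)*conj(1) + 1*(-4)*conj(-1) + 1*(0)*conj(1) + 1*(0)*conj(-1)]
      = (1/4)[(4) + (4) + (0) + (0)] = 8/4 = 2
  <chi_rho, chi_4> = (1/4)[1*(4)*conj(1) + 1*(-4)*conj(-1) + 1*(0)*conj(-1) + 1*(0)*conj(1)]
      = (1/4)[(4) + (4) + (0) + (0)] = 8/4 = 2
Dimension check: dim(rho) = sum (mult * dim) = 0*1 + 0*1 + 2*1 + 2*1 = 4 = chi_rho(e) = 4.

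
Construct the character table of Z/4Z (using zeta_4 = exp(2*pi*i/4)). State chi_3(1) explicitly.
Character table of Z/4Z (irreps indexed chi_0,...,chi_3 with chi_k(m) = zeta_4^(k*m), zeta_4 = exp(2*pi*i/4)):
  irrep \ class  {0} (size 1)  {1} (size 1)  {2} (size 1)  {3} (size 1)
  chi_0          1             1             1             1           
  chi_1          1             I             -1            -I          
  chi_2          1             -1            1             -1          
  chi_3          1             -I            -1            I           

Spot check: chi_3(1) = zeta_4^(3*1) = zeta_4^3 = -I.

Z/4Z is abelian, so all 4 irreducible complex representations are 1-dimensional. They are given by chi_k(m) = zeta_4^(k*m) for k = 0,...,3. Row orthogonality: sum_m chi_k(m) conj(chi_l(m)) = 4 * [k = l].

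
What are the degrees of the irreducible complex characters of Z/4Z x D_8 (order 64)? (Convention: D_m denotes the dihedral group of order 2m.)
Dimensions: 1, 1, 1, 1, 1, 1, 1, 1, 1, 1, 1, 1, 1, 1, 1, 1, 2, 2, 2, 2, 2, 2, 2, 2, 2, 2, 2, 2

Why: There are 28 irreducibles (= number of conjugacy classes). Their dimensions d_i satisfy sum d_i^2 = |G| = 64: 1 + 1 + 1 + 1 + 1 + 1 + 1 + 1 + 1 + 1 + 1 + 1 + 1 + 1 + 1 + 1 + 4 + 4 + 4 + 4 + 4 + 4 + 4 + 4 + 4 + 4 + 4 + 4 = 64. (For the product with Z/4Z: each of the 4 1-dim characters of Z/4Z tensors with each irrep of D_8, giving 4 copies of each D_8-dimension.)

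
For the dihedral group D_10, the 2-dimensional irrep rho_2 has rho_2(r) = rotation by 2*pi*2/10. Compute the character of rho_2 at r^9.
chi_{rho_2}(r^9) = 2*cos(2*pi*2*9/10) = -1/2 + sqrt(5)/2

Reasoning: rho_2(r^9) is rotation by angle 2*pi*2*9/10, whose trace is 2*cos(2*pi*2*9/10) = -1/2 + sqrt(5)/2.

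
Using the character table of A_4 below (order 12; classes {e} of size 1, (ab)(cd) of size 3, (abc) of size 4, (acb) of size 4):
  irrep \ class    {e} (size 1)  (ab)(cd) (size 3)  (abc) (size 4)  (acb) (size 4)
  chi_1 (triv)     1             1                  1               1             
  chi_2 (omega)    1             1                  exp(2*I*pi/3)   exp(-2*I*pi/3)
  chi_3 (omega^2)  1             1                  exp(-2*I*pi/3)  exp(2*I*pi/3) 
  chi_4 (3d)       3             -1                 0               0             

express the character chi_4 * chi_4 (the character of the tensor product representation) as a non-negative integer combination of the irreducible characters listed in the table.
chi_4 tensor chi_4 = chi_1 + chi_2 + chi_3 + 2*chi_4 (all other irreducibles have multiplicity 0).

The character of a tensor product is the pointwise product (chi_4 * chi_4)(C) = chi_4(C) * chi_4(C):
  {e}: (3)*(3), (ab)(cd): (-1)*(-1), (abc): (0)*(0), (acb): (0)*(0)
so (chi_4 * chi_4) takes values
  {e} -> 9, (ab)(cd) -> 1, (abc) -> 0, (acb) -> 0.
Now take the inner product of this character with each irreducible chi from the table, <chi_4*chi_4, chi> = (1/12) sum_C |C| (chi_4*chi_4)(C) conj(chi(C)):
  <chi_4*chi_4, chi_1> = (1/12)[1*(9)*conj(1) + 3*(1)*conj(1) + 4*(0)*conj(1) + 4*(0)*conj(1)]
      = (1/12)[(9) + (3) + (0) + (0)] = 12/12 = 1
  <chi_4*chi_4, chi_2> = (1/12)[1*(9)*conj(1) + 3*(1)*conj(1) + 4*(0)*conj(exp(2*I*pi/3)) + 4*(0)*conj(exp(-2*I*pi/3))]
      = (1/12)[(9) + (3) + (0) + (0)] = 12/12 = 1
  <chi_4*chi_4, chi_3> = (1/12)[1*(9)*conj(1) + 3*(1)*conj(1) + 4*(0)*conj(exp(-2*I*pi/3)) + 4*(0)*conj(exp(2*I*pi/3))]
      = (1/12)[(9) + (3) + (0) + (0)] = 12/12 = 1
  <chi_4*chi_4, chi_4> = (1/12)[1*(9)*conj(3) + 3*(1)*conj(-1) + 4*(0)*conj(0) + 4*(0)*conj(0)]
      = (1/12)[(27) + (-3) + (0) + (0)] = 24/12 = 2
(Exp terms are combined using exp(i*s)*conj(exp(i*t)) = exp(i*(s-t)), and sums of them are collapsed using the identity that for every m > 1 the m distinct m-th roots of unity sum to 0, e.g. 1 + exp(2*I*pi/3) + exp(-2*I*pi/3) = 0.)
Hence the multiplicities are chi_1: 1, chi_2: 1, chi_3: 1, chi_4: 2. Dimension check: dim(chi_4)*dim(chi_4) = 3*3 = 9 and sum (mult * dim) = 1*1 + 1*1 + 1*1 + 2*3 = 9.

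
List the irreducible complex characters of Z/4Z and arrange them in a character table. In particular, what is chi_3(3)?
Character table of Z/4Z (irreps indexed chi_0,...,chi_3 with chi_k(m) = zeta_4^(k*m), zeta_4 = exp(2*pi*i/4)):
  irrep \ class  {0} (size 1)  {1} (size 1)  {2} (size 1)  {3} (size 1)
  chi_0          1             1             1             1           
  chi_1          1             I             -1            -I          
  chi_2          1             -1            1             -1          
  chi_3          1             -I            -1            I           

Spot check: chi_3(3) = zeta_4^(3*3) = zeta_4^9 = I.

Z/4Z is abelian, so all 4 irreducible complex representations are 1-dimensional. They are given by chi_k(m) = zeta_4^(k*m) for k = 0,...,3. Row orthogonality: sum_m chi_k(m) conj(chi_l(m)) = 4 * [k = l].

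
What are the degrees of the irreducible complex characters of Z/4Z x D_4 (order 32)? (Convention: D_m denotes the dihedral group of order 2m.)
Dimensions: 1, 1, 1, 1, 1, 1, 1, 1, 1, 1, 1, 1, 1, 1, 1, 1, 2, 2, 2, 2

Justification: There are 20 irreducibles (= number of conjugacy classes). Their dimensions d_i satisfy sum d_i^2 = |G| = 32: 1 + 1 + 1 + 1 + 1 + 1 + 1 + 1 + 1 + 1 + 1 + 1 + 1 + 1 + 1 + 1 + 4 + 4 + 4 + 4 = 32. (For the product with Z/4Z: each of the 4 1-dim characters of Z/4Z tensors with each irrep of D_4, giving 4 copies of each D_4-dimension.)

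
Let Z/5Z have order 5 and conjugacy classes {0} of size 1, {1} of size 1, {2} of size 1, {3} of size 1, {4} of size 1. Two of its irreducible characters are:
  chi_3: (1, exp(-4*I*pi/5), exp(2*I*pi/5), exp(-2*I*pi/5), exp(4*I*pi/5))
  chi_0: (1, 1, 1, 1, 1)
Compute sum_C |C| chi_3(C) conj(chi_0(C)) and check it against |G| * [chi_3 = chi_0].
Sum = 0; so <chi_3, chi_0> = 0 (distinct irreducibles are orthogonal).

Details: Compute term by term over conjugacy classes (|C| * chi_3(C) * conj(chi_0(C))):
  1*(1)*conj(1) + 1*(exp(-4*I*pi/5))*conj(1) + 1*(exp(2*I*pi/5))*conj(1) + 1*(exp(-2*I*pi/5))*conj(1) + 1*(exp(4*I*pi/5))*conj(1)
  = (1) + (exp(-4*I*pi/5)) + (exp(2*I*pi/5)) + (exp(-2*I*pi/5)) + (exp(4*I*pi/5))
  = 0.
(Exp terms are combined using exp(i*s)*conj(exp(i*t)) = exp(i*(s-t)), and sums of them are collapsed using the identity that for every m > 1 the m distinct m-th roots of unity sum to 0, e.g. 1 + exp(2*I*pi/3) + exp(-2*I*pi/3) = 0.)
Dividing by |G| = 5 gives 0/5 = 0, matching the row-orthogonality relation <chi_3, chi_0> = [chi_3 = chi_0].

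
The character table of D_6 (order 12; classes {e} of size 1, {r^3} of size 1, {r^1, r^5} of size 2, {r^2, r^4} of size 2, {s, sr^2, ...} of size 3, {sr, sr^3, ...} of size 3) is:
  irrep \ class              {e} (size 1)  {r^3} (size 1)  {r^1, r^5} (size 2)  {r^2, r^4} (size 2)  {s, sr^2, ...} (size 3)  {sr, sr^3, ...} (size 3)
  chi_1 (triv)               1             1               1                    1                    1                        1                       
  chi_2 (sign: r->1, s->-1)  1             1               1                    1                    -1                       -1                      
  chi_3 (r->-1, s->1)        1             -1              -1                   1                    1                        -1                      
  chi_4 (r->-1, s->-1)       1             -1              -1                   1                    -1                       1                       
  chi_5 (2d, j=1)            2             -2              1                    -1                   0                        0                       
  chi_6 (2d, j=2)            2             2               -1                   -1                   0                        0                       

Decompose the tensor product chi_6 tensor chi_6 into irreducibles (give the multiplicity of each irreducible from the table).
chi_6 tensor chi_6 = chi_1 + chi_2 + chi_6 (all other irreducibles have multiplicity 0).

Explanation: The character of a tensor product is the pointwise product (chi_6 * chi_6)(C) = chi_6(C) * chi_6(C):
  {e}: (2)*(2), {r^3}: (2)*(2), {r^1, r^5}: (-1)*(-1), {r^2, r^4}: (-1)*(-1), {s, sr^2, ...}: (0)*(0), {sr, sr^3, ...}: (0)*(0)
so (chi_6 * chi_6) takes values
  {e} -> 4, {r^3} -> 4, {r^1, r^5} -> 1, {r^2, r^4} -> 1, {s, sr^2, ...} -> 0, {sr, sr^3, ...} -> 0.
Now take the inner product of this character with each irreducible chi from the table, <chi_6*chi_6, chi> = (1/12) sum_C |C| (chi_6*chi_6)(C) conj(chi(C)):
  <chi_6*chi_6, chi_1> = (1/12)[1*(4)*conj(1) + 1*(4)*conj(1) + 2*(1)*conj(1) + 2*(1)*conj(1) + 3*(0)*conj(1) + 3*(0)*conj(1)]
      = (1/12)[(4) + (4) + (2) + (2) + (0) + (0)] = 12/12 = 1
  <chi_6*chi_6, chi_2> = (1/12)[1*(4)*conj(1) + 1*(4)*conj(1) + 2*(1)*conj(1) + 2*(1)*conj(1) + 3*(0)*conj(-1) + 3*(0)*conj(-1)]
      = (1/12)[(4) + (4) + (2) + (2) + (0) + (0)] = 12/12 = 1
  <chi_6*chi_6, chi_3> = (1/12)[1*(4)*conj(1) + 1*(4)*conj(-1) + 2*(1)*conj(-1) + 2*(1)*conj(1) + 3*(0)*conj(1) + 3*(0)*conj(-1)]
      = (1/12)[(4) + (-4) + (-2) + (2) + (0) + (0)] = 0/12 = 0
  <chi_6*chi_6, chi_4> = (1/12)[1*(4)*conj(1) + 1*(4)*conj(-1) + 2*(1)*conj(-1) + 2*(1)*conj(1) + 3*(0)*conj(-1) + 3*(0)*conj(1)]
      = (1/12)[(4) + (-4) + (-2) + (2) + (0) + (0)] = 0/12 = 0
  <chi_6*chi_6, chi_5> = (1/12)[1*(4)*conj(2) + 1*(4)*conj(-2) + 2*(1)*conj(1) + 2*(1)*conj(-1) + 3*(0)*conj(0) + 3*(0)*conj(0)]
      = (1/12)[(8) + (-8) + (2) + (-2) + (0) + (0)] = 0/12 = 0
  <chi_6*chi_6, chi_6> = (1/12)[1*(4)*conj(2) + 1*(4)*conj(2) + 2*(1)*conj(-1) + 2*(1)*conj(-1) + 3*(0)*conj(0) + 3*(0)*conj(0)]
      = (1/12)[(8) + (8) + (-2) + (-2) + (0) + (0)] = 12/12 = 1
Hence the multiplicities are chi_1: 1, chi_2: 1, chi_6: 1. Dimension check: dim(chi_6)*dim(chi_6) = 2*2 = 4 and sum (mult * dim) = 1*1 + 1*1 + 1*2 = 4.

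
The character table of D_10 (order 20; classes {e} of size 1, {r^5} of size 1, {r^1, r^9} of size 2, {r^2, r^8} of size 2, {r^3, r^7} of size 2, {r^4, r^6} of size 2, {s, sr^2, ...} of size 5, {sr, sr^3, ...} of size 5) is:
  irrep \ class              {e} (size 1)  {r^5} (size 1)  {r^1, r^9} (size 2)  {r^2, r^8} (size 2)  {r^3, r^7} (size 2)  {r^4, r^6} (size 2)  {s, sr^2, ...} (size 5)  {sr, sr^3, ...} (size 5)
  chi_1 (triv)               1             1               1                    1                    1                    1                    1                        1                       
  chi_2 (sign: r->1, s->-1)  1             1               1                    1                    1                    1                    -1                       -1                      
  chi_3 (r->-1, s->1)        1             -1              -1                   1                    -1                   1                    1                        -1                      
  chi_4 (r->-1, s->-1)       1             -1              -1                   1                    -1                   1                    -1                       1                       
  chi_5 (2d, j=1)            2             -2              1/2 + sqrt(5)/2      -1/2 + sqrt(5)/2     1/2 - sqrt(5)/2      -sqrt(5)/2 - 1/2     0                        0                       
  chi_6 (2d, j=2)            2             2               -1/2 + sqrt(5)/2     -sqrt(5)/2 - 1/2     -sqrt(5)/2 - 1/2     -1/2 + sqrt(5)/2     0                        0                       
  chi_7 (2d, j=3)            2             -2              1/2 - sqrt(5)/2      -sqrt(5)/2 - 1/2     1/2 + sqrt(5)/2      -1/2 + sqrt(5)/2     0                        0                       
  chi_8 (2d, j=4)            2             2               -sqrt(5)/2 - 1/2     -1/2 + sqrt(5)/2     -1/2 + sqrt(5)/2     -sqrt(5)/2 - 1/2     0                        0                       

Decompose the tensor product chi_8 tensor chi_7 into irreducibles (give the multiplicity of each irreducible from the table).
chi_8 tensor chi_7 = chi_5 + chi_7 (all other irreducibles have multiplicity 0).

Explanation: The character of a tensor product is the pointwise product (chi_8 * chi_7)(C) = chi_8(C) * chi_7(C):
  {e}: (2)*(2), {r^5}: (2)*(-2), {r^1, r^9}: (-sqrt(5)/2 - 1/2)*(1/2 - sqrt(5)/2), {r^2, r^8}: (-1/2 + sqrt(5)/2)*(-sqrt(5)/2 - 1/2), {r^3, r^7}: (-1/2 + sqrt(5)/2)*(1/2 + sqrt(5)/2), {r^4, r^6}: (-sqrt(5)/2 - 1/2)*(-1/2 + sqrt(5)/2), {s, sr^2, ...}: (0)*(0), {sr, sr^3, ...}: (0)*(0)
so (chi_8 * chi_7) takes values
  {e} -> 4, {r^5} -> -4, {r^1, r^9} -> 1, {r^2, r^8} -> -1, {r^3, r^7} -> 1, {r^4, r^6} -> -1, {s, sr^2, ...} -> 0, {sr, sr^3, ...} -> 0.
Now take the inner product of this character with each irreducible chi from the table, <chi_8*chi_7, chi> = (1/20) sum_C |C| (chi_8*chi_7)(C) conj(chi(C)):
  <chi_8*chi_7, chi_1> = (1/20)[1*(4)*conj(1) + 1*(-4)*conj(1) + 2*(1)*conj(1) + 2*(-1)*conj(1) + 2*(1)*conj(1) + 2*(-1)*conj(1) + 5*(0)*conj(1) + 5*(0)*conj(1)]
      = (1/20)[(4) + (-4) + (2) + (-2) + (2) + (-2) + (0) + (0)] = 0/20 = 0
  <chi_8*chi_7, chi_2> = (1/20)[1*(4)*conj(1) + 1*(-4)*conj(1) + 2*(1)*conj(1) + 2*(-1)*conj(1) + 2*(1)*conj(1) + 2*(-1)*conj(1) + 5*(0)*conj(-1) + 5*(0)*conj(-1)]
      = (1/20)[(4) + (-4) + (2) + (-2) + (2) + (-2) + (0) + (0)] = 0/20 = 0
  <chi_8*chi_7, chi_3> = (1/20)[1*(4)*conj(1) + 1*(-4)*conj(-1) + 2*(1)*conj(-1) + 2*(-1)*conj(1) + 2*(1)*conj(-1) + 2*(-1)*conj(1) + 5*(0)*conj(1) + 5*(0)*conj(-1)]
      = (1/20)[(4) + (4) + (-2) + (-2) + (-2) + (-2) + (0) + (0)] = 0/20 = 0
  <chi_8*chi_7, chi_4> = (1/20)[1*(4)*conj(1) + 1*(-4)*conj(-1) + 2*(1)*conj(-1) + 2*(-1)*conj(1) + 2*(1)*conj(-1) + 2*(-1)*conj(1) + 5*(0)*conj(-1) + 5*(0)*conj(1)]
      = (1/20)[(4) + (4) + (-2) + (-2) + (-2) + (-2) + (0) + (0)] = 0/20 = 0
  <chi_8*chi_7, chi_5> = (1/20)[1*(4)*conj(2) + 1*(-4)*conj(-2) + 2*(1)*conj(1/2 + sqrt(5)/2) + 2*(-1)*conj(-1/2 + sqrt(5)/2) + 2*(1)*conj(1/2 - sqrt(5)/2) + 2*(-1)*conj(-sqrt(5)/2 - 1/2) + 5*(0)*conj(0) + 5*(0)*conj(0)]
      = (1/20)[(8) + (8) + (1 + sqrt(5)) + (1 - sqrt(5)) + (1 - sqrt(5)) + (1 + sqrt(5)) + (0) + (0)] = 20/20 = 1
  <chi_8*chi_7, chi_6> = (1/20)[1*(4)*conj(2) + 1*(-4)*conj(2) + 2*(1)*conj(-1/2 + sqrt(5)/2) + 2*(-1)*conj(-sqrt(5)/2 - 1/2) + 2*(1)*conj(-sqrt(5)/2 - 1/2) + 2*(-1)*conj(-1/2 + sqrt(5)/2) + 5*(0)*conj(0) + 5*(0)*conj(0)]
      = (1/20)[(8) + (-8) + (-1 + sqrt(5)) + (1 + sqrt(5)) + (-sqrt(5) - 1) + (1 - sqrt(5)) + (0) + (0)] = 0/20 = 0
  <chi_8*chi_7, chi_7> = (1/20)[1*(4)*conj(2) + 1*(-4)*conj(-2) + 2*(1)*conj(1/2 - sqrt(5)/2) + 2*(-1)*conj(-sqrt(5)/2 - 1/2) + 2*(1)*conj(1/2 + sqrt(5)/2) + 2*(-1)*conj(-1/2 + sqrt(5)/2) + 5*(0)*conj(0) + 5*(0)*conj(0)]
      = (1/20)[(8) + (8) + (1 - sqrt(5)) + (1 + sqrt(5)) + (1 + sqrt(5)) + (1 - sqrt(5)) + (0) + (0)] = 20/20 = 1
  <chi_8*chi_7, chi_8> = (1/20)[1*(4)*conj(2) + 1*(-4)*conj(2) + 2*(1)*conj(-sqrt(5)/2 - 1/2) + 2*(-1)*conj(-1/2 + sqrt(5)/2) + 2*(1)*conj(-1/2 + sqrt(5)/2) + 2*(-1)*conj(-sqrt(5)/2 - 1/2) + 5*(0)*conj(0) + 5*(0)*conj(0)]
      = (1/20)[(8) + (-8) + (-sqrt(5) - 1) + (1 - sqrt(5)) + (-1 + sqrt(5)) + (1 + sqrt(5)) + (0) + (0)] = 0/20 = 0
Hence the multiplicities are chi_5: 1, chi_7: 1. Dimension check: dim(chi_8)*dim(chi_7) = 2*2 = 4 and sum (mult * dim) = 1*2 + 1*2 = 4.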